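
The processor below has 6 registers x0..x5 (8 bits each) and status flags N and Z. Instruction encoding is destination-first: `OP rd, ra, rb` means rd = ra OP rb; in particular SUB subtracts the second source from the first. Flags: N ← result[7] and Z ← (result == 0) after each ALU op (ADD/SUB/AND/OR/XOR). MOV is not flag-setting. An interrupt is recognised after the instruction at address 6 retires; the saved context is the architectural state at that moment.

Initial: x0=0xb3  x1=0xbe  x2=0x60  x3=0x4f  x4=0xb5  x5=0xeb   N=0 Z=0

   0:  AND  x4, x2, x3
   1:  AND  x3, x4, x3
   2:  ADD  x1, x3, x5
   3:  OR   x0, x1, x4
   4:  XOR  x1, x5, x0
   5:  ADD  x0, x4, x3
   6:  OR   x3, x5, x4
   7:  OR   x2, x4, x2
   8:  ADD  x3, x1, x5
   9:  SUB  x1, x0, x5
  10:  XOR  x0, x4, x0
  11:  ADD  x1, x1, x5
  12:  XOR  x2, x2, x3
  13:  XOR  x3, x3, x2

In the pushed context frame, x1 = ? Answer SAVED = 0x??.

SAVED = 0x80

after  0: x0=0xb3 x1=0xbe x2=0x60 x3=0x4f x4=0x40 x5=0xeb  N=0 Z=0
after  1: x0=0xb3 x1=0xbe x2=0x60 x3=0x40 x4=0x40 x5=0xeb  N=0 Z=0
after  2: x0=0xb3 x1=0x2b x2=0x60 x3=0x40 x4=0x40 x5=0xeb  N=0 Z=0
after  3: x0=0x6b x1=0x2b x2=0x60 x3=0x40 x4=0x40 x5=0xeb  N=0 Z=0
after  4: x0=0x6b x1=0x80 x2=0x60 x3=0x40 x4=0x40 x5=0xeb  N=1 Z=0
after  5: x0=0x80 x1=0x80 x2=0x60 x3=0x40 x4=0x40 x5=0xeb  N=1 Z=0
after  6: x0=0x80 x1=0x80 x2=0x60 x3=0xeb x4=0x40 x5=0xeb  N=1 Z=0
-- IRQ taken; context saved, return-PC = 7 --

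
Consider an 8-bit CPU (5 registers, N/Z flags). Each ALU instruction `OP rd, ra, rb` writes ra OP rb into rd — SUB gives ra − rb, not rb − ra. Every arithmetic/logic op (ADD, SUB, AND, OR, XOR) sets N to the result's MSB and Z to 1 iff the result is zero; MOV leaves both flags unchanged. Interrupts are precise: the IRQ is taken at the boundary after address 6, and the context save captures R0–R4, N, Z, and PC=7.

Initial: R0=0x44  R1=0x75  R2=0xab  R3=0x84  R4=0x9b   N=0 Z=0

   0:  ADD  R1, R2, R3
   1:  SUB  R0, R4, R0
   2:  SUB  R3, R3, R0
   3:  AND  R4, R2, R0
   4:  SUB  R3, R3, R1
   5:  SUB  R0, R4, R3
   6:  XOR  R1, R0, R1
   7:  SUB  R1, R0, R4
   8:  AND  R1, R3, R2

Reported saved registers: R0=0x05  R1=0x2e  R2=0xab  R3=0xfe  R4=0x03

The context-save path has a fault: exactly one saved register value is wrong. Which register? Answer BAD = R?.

after  0: R0=0x44 R1=0x2f R2=0xab R3=0x84 R4=0x9b  N=0 Z=0
after  1: R0=0x57 R1=0x2f R2=0xab R3=0x84 R4=0x9b  N=0 Z=0
after  2: R0=0x57 R1=0x2f R2=0xab R3=0x2d R4=0x9b  N=0 Z=0
after  3: R0=0x57 R1=0x2f R2=0xab R3=0x2d R4=0x03  N=0 Z=0
after  4: R0=0x57 R1=0x2f R2=0xab R3=0xfe R4=0x03  N=1 Z=0
after  5: R0=0x05 R1=0x2f R2=0xab R3=0xfe R4=0x03  N=0 Z=0
after  6: R0=0x05 R1=0x2a R2=0xab R3=0xfe R4=0x03  N=0 Z=0
-- IRQ taken; context saved, return-PC = 7 --
mismatch: R1: reported 0x2e vs actual 0x2a

BAD = R1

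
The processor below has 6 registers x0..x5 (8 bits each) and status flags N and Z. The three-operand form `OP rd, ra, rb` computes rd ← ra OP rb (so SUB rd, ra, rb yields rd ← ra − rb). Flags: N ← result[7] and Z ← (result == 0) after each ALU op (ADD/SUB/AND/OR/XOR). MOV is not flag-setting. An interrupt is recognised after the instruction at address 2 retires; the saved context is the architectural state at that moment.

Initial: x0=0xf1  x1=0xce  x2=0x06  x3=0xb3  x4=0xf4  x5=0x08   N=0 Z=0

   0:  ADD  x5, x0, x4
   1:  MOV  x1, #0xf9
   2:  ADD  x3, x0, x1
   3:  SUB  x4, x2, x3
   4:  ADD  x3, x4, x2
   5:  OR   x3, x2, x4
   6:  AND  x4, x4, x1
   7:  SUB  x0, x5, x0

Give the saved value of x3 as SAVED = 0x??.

SAVED = 0xea

after  0: x0=0xf1 x1=0xce x2=0x06 x3=0xb3 x4=0xf4 x5=0xe5  N=1 Z=0
after  1: x0=0xf1 x1=0xf9 x2=0x06 x3=0xb3 x4=0xf4 x5=0xe5  N=1 Z=0
after  2: x0=0xf1 x1=0xf9 x2=0x06 x3=0xea x4=0xf4 x5=0xe5  N=1 Z=0
-- IRQ taken; context saved, return-PC = 3 --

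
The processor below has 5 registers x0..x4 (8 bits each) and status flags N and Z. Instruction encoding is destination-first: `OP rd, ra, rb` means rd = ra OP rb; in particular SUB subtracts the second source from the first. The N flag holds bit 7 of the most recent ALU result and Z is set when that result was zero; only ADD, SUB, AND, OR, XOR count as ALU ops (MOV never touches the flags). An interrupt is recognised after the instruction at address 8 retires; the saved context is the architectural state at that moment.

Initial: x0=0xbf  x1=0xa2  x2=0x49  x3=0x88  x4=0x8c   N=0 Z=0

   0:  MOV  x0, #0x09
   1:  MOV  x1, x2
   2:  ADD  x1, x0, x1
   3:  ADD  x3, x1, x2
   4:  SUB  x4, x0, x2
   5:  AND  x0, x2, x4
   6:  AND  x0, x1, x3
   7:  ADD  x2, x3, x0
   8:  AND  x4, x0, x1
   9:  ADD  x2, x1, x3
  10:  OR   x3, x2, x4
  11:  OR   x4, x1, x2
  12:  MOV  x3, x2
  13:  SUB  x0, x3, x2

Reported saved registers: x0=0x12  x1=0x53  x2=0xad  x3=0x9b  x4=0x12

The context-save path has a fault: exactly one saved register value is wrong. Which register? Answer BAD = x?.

after  0: x0=0x09 x1=0xa2 x2=0x49 x3=0x88 x4=0x8c  N=0 Z=0
after  1: x0=0x09 x1=0x49 x2=0x49 x3=0x88 x4=0x8c  N=0 Z=0
after  2: x0=0x09 x1=0x52 x2=0x49 x3=0x88 x4=0x8c  N=0 Z=0
after  3: x0=0x09 x1=0x52 x2=0x49 x3=0x9b x4=0x8c  N=1 Z=0
after  4: x0=0x09 x1=0x52 x2=0x49 x3=0x9b x4=0xc0  N=1 Z=0
after  5: x0=0x40 x1=0x52 x2=0x49 x3=0x9b x4=0xc0  N=0 Z=0
after  6: x0=0x12 x1=0x52 x2=0x49 x3=0x9b x4=0xc0  N=0 Z=0
after  7: x0=0x12 x1=0x52 x2=0xad x3=0x9b x4=0xc0  N=1 Z=0
after  8: x0=0x12 x1=0x52 x2=0xad x3=0x9b x4=0x12  N=0 Z=0
-- IRQ taken; context saved, return-PC = 9 --
mismatch: x1: reported 0x53 vs actual 0x52

BAD = x1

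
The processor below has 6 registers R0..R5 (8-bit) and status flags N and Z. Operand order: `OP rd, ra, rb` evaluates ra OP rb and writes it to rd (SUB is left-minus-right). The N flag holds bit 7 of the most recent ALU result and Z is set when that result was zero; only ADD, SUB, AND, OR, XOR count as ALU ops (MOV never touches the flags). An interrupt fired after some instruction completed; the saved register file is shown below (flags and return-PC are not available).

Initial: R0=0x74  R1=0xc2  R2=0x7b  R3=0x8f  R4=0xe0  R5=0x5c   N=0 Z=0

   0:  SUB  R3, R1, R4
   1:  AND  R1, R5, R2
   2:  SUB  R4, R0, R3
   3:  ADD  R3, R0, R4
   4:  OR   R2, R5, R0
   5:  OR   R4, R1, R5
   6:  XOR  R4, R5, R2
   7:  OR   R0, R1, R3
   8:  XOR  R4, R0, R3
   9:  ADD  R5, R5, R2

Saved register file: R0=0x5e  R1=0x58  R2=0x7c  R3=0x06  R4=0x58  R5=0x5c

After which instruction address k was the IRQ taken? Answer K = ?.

after  0: R0=0x74 R1=0xc2 R2=0x7b R3=0xe2 R4=0xe0 R5=0x5c  N=1 Z=0
after  1: R0=0x74 R1=0x58 R2=0x7b R3=0xe2 R4=0xe0 R5=0x5c  N=0 Z=0
after  2: R0=0x74 R1=0x58 R2=0x7b R3=0xe2 R4=0x92 R5=0x5c  N=1 Z=0
after  3: R0=0x74 R1=0x58 R2=0x7b R3=0x06 R4=0x92 R5=0x5c  N=0 Z=0
after  4: R0=0x74 R1=0x58 R2=0x7c R3=0x06 R4=0x92 R5=0x5c  N=0 Z=0
after  5: R0=0x74 R1=0x58 R2=0x7c R3=0x06 R4=0x5c R5=0x5c  N=0 Z=0
after  6: R0=0x74 R1=0x58 R2=0x7c R3=0x06 R4=0x20 R5=0x5c  N=0 Z=0
after  7: R0=0x5e R1=0x58 R2=0x7c R3=0x06 R4=0x20 R5=0x5c  N=0 Z=0
after  8: R0=0x5e R1=0x58 R2=0x7c R3=0x06 R4=0x58 R5=0x5c  N=0 Z=0
-- IRQ taken; context saved, return-PC = 9 --

K = 8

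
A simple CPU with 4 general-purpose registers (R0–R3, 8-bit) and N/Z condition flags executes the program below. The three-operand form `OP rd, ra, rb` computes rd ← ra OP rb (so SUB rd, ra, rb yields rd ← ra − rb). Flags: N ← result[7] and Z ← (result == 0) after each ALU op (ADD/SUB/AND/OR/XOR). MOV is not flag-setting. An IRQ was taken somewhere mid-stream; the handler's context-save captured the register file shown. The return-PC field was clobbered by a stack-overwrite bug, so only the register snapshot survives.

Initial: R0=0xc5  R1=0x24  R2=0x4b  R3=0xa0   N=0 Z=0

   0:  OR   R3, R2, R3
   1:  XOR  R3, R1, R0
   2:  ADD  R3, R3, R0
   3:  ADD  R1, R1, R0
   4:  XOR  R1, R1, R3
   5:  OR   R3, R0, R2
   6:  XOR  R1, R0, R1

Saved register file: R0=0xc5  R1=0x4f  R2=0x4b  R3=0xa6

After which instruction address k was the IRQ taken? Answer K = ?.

K = 4

after  0: R0=0xc5 R1=0x24 R2=0x4b R3=0xeb  N=1 Z=0
after  1: R0=0xc5 R1=0x24 R2=0x4b R3=0xe1  N=1 Z=0
after  2: R0=0xc5 R1=0x24 R2=0x4b R3=0xa6  N=1 Z=0
after  3: R0=0xc5 R1=0xe9 R2=0x4b R3=0xa6  N=1 Z=0
after  4: R0=0xc5 R1=0x4f R2=0x4b R3=0xa6  N=0 Z=0
-- IRQ taken; context saved, return-PC = 5 --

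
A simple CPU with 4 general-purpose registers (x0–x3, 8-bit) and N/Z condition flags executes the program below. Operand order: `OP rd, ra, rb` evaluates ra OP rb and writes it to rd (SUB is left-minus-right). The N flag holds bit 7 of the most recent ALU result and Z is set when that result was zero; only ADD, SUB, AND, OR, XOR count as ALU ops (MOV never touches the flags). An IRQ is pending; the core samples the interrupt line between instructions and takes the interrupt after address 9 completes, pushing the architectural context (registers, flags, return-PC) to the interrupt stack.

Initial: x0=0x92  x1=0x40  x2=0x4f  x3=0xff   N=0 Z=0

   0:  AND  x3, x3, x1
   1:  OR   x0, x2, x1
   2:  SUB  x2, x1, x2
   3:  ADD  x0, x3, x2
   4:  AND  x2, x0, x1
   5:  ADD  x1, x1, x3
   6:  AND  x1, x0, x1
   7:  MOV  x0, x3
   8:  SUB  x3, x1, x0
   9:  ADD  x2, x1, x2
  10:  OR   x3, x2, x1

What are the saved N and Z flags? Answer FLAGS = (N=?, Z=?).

after  0: x0=0x92 x1=0x40 x2=0x4f x3=0x40  N=0 Z=0
after  1: x0=0x4f x1=0x40 x2=0x4f x3=0x40  N=0 Z=0
after  2: x0=0x4f x1=0x40 x2=0xf1 x3=0x40  N=1 Z=0
after  3: x0=0x31 x1=0x40 x2=0xf1 x3=0x40  N=0 Z=0
after  4: x0=0x31 x1=0x40 x2=0x00 x3=0x40  N=0 Z=1
after  5: x0=0x31 x1=0x80 x2=0x00 x3=0x40  N=1 Z=0
after  6: x0=0x31 x1=0x00 x2=0x00 x3=0x40  N=0 Z=1
after  7: x0=0x40 x1=0x00 x2=0x00 x3=0x40  N=0 Z=1
after  8: x0=0x40 x1=0x00 x2=0x00 x3=0xc0  N=1 Z=0
after  9: x0=0x40 x1=0x00 x2=0x00 x3=0xc0  N=0 Z=1
-- IRQ taken; context saved, return-PC = 10 --

FLAGS = (N=0, Z=1)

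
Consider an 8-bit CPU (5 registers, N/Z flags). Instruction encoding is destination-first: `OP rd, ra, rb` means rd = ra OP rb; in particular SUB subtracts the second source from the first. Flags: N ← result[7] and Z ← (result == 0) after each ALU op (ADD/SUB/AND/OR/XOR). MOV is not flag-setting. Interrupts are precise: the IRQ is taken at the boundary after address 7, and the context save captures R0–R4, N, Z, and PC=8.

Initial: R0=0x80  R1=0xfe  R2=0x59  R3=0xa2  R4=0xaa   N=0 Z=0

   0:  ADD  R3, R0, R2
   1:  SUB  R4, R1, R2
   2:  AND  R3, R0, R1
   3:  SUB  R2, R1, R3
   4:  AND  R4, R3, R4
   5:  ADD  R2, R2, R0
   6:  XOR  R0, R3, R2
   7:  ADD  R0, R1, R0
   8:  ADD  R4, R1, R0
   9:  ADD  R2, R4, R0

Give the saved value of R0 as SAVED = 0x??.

after  0: R0=0x80 R1=0xfe R2=0x59 R3=0xd9 R4=0xaa  N=1 Z=0
after  1: R0=0x80 R1=0xfe R2=0x59 R3=0xd9 R4=0xa5  N=1 Z=0
after  2: R0=0x80 R1=0xfe R2=0x59 R3=0x80 R4=0xa5  N=1 Z=0
after  3: R0=0x80 R1=0xfe R2=0x7e R3=0x80 R4=0xa5  N=0 Z=0
after  4: R0=0x80 R1=0xfe R2=0x7e R3=0x80 R4=0x80  N=1 Z=0
after  5: R0=0x80 R1=0xfe R2=0xfe R3=0x80 R4=0x80  N=1 Z=0
after  6: R0=0x7e R1=0xfe R2=0xfe R3=0x80 R4=0x80  N=0 Z=0
after  7: R0=0x7c R1=0xfe R2=0xfe R3=0x80 R4=0x80  N=0 Z=0
-- IRQ taken; context saved, return-PC = 8 --

SAVED = 0x7c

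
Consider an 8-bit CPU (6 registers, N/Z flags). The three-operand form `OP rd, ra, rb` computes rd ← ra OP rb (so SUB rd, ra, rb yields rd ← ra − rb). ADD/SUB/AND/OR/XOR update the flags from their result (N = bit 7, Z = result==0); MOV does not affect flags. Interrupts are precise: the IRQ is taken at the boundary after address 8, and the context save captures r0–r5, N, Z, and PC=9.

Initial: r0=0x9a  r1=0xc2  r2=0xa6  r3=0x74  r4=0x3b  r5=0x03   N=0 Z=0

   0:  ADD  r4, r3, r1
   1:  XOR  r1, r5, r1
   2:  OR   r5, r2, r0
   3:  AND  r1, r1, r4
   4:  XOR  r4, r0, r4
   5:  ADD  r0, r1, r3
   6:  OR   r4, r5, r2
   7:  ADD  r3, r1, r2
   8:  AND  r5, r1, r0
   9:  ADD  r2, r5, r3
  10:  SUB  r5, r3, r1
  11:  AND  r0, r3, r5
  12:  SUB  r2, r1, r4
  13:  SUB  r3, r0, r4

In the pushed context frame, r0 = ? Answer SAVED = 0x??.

after  0: r0=0x9a r1=0xc2 r2=0xa6 r3=0x74 r4=0x36 r5=0x03  N=0 Z=0
after  1: r0=0x9a r1=0xc1 r2=0xa6 r3=0x74 r4=0x36 r5=0x03  N=1 Z=0
after  2: r0=0x9a r1=0xc1 r2=0xa6 r3=0x74 r4=0x36 r5=0xbe  N=1 Z=0
after  3: r0=0x9a r1=0x00 r2=0xa6 r3=0x74 r4=0x36 r5=0xbe  N=0 Z=1
after  4: r0=0x9a r1=0x00 r2=0xa6 r3=0x74 r4=0xac r5=0xbe  N=1 Z=0
after  5: r0=0x74 r1=0x00 r2=0xa6 r3=0x74 r4=0xac r5=0xbe  N=0 Z=0
after  6: r0=0x74 r1=0x00 r2=0xa6 r3=0x74 r4=0xbe r5=0xbe  N=1 Z=0
after  7: r0=0x74 r1=0x00 r2=0xa6 r3=0xa6 r4=0xbe r5=0xbe  N=1 Z=0
after  8: r0=0x74 r1=0x00 r2=0xa6 r3=0xa6 r4=0xbe r5=0x00  N=0 Z=1
-- IRQ taken; context saved, return-PC = 9 --

SAVED = 0x74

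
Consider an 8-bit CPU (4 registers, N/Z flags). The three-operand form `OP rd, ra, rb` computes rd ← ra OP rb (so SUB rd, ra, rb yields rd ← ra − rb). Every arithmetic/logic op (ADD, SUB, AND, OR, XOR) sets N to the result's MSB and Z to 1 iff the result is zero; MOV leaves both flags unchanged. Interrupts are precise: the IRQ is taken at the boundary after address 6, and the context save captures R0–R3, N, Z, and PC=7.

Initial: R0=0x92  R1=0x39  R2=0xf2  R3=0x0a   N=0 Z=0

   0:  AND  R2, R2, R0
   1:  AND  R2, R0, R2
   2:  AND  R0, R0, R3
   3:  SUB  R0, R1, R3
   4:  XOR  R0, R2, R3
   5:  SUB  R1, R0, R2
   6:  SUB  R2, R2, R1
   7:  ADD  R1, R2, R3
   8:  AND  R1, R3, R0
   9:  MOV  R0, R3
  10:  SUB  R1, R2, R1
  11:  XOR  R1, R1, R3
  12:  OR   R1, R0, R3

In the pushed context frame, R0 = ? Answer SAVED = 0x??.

SAVED = 0x98

after  0: R0=0x92 R1=0x39 R2=0x92 R3=0x0a  N=1 Z=0
after  1: R0=0x92 R1=0x39 R2=0x92 R3=0x0a  N=1 Z=0
after  2: R0=0x02 R1=0x39 R2=0x92 R3=0x0a  N=0 Z=0
after  3: R0=0x2f R1=0x39 R2=0x92 R3=0x0a  N=0 Z=0
after  4: R0=0x98 R1=0x39 R2=0x92 R3=0x0a  N=1 Z=0
after  5: R0=0x98 R1=0x06 R2=0x92 R3=0x0a  N=0 Z=0
after  6: R0=0x98 R1=0x06 R2=0x8c R3=0x0a  N=1 Z=0
-- IRQ taken; context saved, return-PC = 7 --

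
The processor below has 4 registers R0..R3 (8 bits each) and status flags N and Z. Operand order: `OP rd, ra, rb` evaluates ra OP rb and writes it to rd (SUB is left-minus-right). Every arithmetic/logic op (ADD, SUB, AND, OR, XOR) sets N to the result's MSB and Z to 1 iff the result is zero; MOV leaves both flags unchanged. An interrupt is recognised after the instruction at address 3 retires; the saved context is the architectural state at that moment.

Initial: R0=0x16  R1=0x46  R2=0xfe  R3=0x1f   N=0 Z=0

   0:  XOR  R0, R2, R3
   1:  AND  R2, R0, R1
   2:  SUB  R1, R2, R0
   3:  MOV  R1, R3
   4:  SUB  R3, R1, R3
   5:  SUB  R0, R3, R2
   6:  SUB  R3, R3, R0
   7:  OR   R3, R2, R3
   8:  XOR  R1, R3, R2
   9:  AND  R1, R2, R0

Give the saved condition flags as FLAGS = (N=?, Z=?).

after  0: R0=0xe1 R1=0x46 R2=0xfe R3=0x1f  N=1 Z=0
after  1: R0=0xe1 R1=0x46 R2=0x40 R3=0x1f  N=0 Z=0
after  2: R0=0xe1 R1=0x5f R2=0x40 R3=0x1f  N=0 Z=0
after  3: R0=0xe1 R1=0x1f R2=0x40 R3=0x1f  N=0 Z=0
-- IRQ taken; context saved, return-PC = 4 --

FLAGS = (N=0, Z=0)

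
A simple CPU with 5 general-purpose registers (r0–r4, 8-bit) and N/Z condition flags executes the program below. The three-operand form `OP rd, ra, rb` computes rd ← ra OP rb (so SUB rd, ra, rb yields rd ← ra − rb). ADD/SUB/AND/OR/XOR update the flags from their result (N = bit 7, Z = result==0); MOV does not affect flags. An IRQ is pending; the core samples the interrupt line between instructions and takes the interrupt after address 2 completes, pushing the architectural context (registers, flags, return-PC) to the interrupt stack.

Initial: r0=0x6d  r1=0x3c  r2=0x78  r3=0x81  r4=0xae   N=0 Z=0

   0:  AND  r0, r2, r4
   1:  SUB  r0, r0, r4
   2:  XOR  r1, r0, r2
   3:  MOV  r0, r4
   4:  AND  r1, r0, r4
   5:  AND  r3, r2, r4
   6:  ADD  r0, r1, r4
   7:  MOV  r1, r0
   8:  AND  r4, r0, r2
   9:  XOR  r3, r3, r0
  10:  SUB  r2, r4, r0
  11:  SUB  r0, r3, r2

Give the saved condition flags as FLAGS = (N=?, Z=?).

after  0: r0=0x28 r1=0x3c r2=0x78 r3=0x81 r4=0xae  N=0 Z=0
after  1: r0=0x7a r1=0x3c r2=0x78 r3=0x81 r4=0xae  N=0 Z=0
after  2: r0=0x7a r1=0x02 r2=0x78 r3=0x81 r4=0xae  N=0 Z=0
-- IRQ taken; context saved, return-PC = 3 --

FLAGS = (N=0, Z=0)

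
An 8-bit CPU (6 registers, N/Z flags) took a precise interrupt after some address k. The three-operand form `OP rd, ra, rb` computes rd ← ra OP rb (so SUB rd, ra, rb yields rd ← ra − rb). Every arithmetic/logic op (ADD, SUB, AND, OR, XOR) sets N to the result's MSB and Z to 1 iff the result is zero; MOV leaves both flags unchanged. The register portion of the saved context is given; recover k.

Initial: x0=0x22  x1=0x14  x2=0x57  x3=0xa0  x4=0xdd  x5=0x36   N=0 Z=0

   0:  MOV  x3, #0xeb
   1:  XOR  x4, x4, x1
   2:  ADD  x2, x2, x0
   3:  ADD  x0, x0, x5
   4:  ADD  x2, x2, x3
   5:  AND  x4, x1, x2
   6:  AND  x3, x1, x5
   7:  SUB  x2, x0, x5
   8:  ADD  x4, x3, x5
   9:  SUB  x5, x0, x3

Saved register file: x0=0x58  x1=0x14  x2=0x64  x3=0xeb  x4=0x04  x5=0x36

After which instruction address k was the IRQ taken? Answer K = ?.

after  0: x0=0x22 x1=0x14 x2=0x57 x3=0xeb x4=0xdd x5=0x36  N=0 Z=0
after  1: x0=0x22 x1=0x14 x2=0x57 x3=0xeb x4=0xc9 x5=0x36  N=1 Z=0
after  2: x0=0x22 x1=0x14 x2=0x79 x3=0xeb x4=0xc9 x5=0x36  N=0 Z=0
after  3: x0=0x58 x1=0x14 x2=0x79 x3=0xeb x4=0xc9 x5=0x36  N=0 Z=0
after  4: x0=0x58 x1=0x14 x2=0x64 x3=0xeb x4=0xc9 x5=0x36  N=0 Z=0
after  5: x0=0x58 x1=0x14 x2=0x64 x3=0xeb x4=0x04 x5=0x36  N=0 Z=0
-- IRQ taken; context saved, return-PC = 6 --

K = 5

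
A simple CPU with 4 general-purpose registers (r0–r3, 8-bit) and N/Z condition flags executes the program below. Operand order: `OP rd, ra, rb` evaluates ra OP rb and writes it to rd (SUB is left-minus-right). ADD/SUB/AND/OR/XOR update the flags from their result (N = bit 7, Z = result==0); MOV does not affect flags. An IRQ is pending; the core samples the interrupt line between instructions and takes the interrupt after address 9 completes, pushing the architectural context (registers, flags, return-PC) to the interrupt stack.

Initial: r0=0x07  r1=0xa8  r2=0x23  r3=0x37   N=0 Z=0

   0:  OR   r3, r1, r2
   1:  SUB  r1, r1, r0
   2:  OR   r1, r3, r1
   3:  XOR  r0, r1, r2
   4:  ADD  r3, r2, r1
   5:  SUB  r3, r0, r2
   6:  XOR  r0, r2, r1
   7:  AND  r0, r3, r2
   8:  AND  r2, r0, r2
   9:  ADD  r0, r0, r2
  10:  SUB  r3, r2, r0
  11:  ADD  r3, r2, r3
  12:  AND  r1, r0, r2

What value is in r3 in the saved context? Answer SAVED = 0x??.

after  0: r0=0x07 r1=0xa8 r2=0x23 r3=0xab  N=1 Z=0
after  1: r0=0x07 r1=0xa1 r2=0x23 r3=0xab  N=1 Z=0
after  2: r0=0x07 r1=0xab r2=0x23 r3=0xab  N=1 Z=0
after  3: r0=0x88 r1=0xab r2=0x23 r3=0xab  N=1 Z=0
after  4: r0=0x88 r1=0xab r2=0x23 r3=0xce  N=1 Z=0
after  5: r0=0x88 r1=0xab r2=0x23 r3=0x65  N=0 Z=0
after  6: r0=0x88 r1=0xab r2=0x23 r3=0x65  N=1 Z=0
after  7: r0=0x21 r1=0xab r2=0x23 r3=0x65  N=0 Z=0
after  8: r0=0x21 r1=0xab r2=0x21 r3=0x65  N=0 Z=0
after  9: r0=0x42 r1=0xab r2=0x21 r3=0x65  N=0 Z=0
-- IRQ taken; context saved, return-PC = 10 --

SAVED = 0x65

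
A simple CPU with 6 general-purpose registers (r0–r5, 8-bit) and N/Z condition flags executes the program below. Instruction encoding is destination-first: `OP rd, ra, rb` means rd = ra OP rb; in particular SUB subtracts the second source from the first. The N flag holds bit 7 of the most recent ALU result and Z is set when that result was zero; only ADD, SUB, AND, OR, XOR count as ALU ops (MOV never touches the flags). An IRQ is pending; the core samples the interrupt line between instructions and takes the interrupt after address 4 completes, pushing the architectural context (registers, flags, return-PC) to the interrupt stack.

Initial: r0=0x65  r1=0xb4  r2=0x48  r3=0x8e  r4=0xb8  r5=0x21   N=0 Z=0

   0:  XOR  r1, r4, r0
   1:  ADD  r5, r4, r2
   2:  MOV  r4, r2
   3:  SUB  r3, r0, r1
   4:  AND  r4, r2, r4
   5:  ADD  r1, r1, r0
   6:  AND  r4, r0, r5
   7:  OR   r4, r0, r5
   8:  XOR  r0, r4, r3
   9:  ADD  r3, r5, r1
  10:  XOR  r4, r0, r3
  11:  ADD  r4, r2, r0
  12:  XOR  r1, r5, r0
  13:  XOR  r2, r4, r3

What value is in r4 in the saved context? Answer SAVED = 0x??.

SAVED = 0x48

after  0: r0=0x65 r1=0xdd r2=0x48 r3=0x8e r4=0xb8 r5=0x21  N=1 Z=0
after  1: r0=0x65 r1=0xdd r2=0x48 r3=0x8e r4=0xb8 r5=0x00  N=0 Z=1
after  2: r0=0x65 r1=0xdd r2=0x48 r3=0x8e r4=0x48 r5=0x00  N=0 Z=1
after  3: r0=0x65 r1=0xdd r2=0x48 r3=0x88 r4=0x48 r5=0x00  N=1 Z=0
after  4: r0=0x65 r1=0xdd r2=0x48 r3=0x88 r4=0x48 r5=0x00  N=0 Z=0
-- IRQ taken; context saved, return-PC = 5 --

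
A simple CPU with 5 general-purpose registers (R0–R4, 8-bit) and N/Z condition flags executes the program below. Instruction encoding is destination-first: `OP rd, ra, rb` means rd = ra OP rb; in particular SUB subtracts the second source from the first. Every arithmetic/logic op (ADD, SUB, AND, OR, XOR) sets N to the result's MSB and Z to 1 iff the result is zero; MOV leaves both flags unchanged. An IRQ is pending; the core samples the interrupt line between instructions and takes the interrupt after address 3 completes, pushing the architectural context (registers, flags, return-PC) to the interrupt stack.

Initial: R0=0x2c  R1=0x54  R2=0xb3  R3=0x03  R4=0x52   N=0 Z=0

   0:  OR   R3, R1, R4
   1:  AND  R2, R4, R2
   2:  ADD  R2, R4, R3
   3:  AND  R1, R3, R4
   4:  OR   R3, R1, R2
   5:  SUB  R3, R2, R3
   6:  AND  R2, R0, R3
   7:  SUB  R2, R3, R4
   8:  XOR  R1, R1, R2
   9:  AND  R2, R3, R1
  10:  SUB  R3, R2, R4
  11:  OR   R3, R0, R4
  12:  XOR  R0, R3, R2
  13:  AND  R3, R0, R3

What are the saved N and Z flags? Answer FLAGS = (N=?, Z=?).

after  0: R0=0x2c R1=0x54 R2=0xb3 R3=0x56 R4=0x52  N=0 Z=0
after  1: R0=0x2c R1=0x54 R2=0x12 R3=0x56 R4=0x52  N=0 Z=0
after  2: R0=0x2c R1=0x54 R2=0xa8 R3=0x56 R4=0x52  N=1 Z=0
after  3: R0=0x2c R1=0x52 R2=0xa8 R3=0x56 R4=0x52  N=0 Z=0
-- IRQ taken; context saved, return-PC = 4 --

FLAGS = (N=0, Z=0)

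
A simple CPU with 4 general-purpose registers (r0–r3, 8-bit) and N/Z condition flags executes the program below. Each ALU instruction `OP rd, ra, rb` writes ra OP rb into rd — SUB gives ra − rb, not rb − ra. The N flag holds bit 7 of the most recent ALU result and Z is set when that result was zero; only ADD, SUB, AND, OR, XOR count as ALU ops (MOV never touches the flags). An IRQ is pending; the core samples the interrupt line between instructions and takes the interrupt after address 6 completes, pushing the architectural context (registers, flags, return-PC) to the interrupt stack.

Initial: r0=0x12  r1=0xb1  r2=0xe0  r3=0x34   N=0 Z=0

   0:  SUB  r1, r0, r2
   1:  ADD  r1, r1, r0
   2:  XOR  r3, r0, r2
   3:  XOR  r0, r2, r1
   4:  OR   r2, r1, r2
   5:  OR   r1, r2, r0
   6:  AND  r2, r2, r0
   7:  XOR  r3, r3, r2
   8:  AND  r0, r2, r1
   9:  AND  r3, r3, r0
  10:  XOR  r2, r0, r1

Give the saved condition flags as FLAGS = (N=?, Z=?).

FLAGS = (N=1, Z=0)

after  0: r0=0x12 r1=0x32 r2=0xe0 r3=0x34  N=0 Z=0
after  1: r0=0x12 r1=0x44 r2=0xe0 r3=0x34  N=0 Z=0
after  2: r0=0x12 r1=0x44 r2=0xe0 r3=0xf2  N=1 Z=0
after  3: r0=0xa4 r1=0x44 r2=0xe0 r3=0xf2  N=1 Z=0
after  4: r0=0xa4 r1=0x44 r2=0xe4 r3=0xf2  N=1 Z=0
after  5: r0=0xa4 r1=0xe4 r2=0xe4 r3=0xf2  N=1 Z=0
after  6: r0=0xa4 r1=0xe4 r2=0xa4 r3=0xf2  N=1 Z=0
-- IRQ taken; context saved, return-PC = 7 --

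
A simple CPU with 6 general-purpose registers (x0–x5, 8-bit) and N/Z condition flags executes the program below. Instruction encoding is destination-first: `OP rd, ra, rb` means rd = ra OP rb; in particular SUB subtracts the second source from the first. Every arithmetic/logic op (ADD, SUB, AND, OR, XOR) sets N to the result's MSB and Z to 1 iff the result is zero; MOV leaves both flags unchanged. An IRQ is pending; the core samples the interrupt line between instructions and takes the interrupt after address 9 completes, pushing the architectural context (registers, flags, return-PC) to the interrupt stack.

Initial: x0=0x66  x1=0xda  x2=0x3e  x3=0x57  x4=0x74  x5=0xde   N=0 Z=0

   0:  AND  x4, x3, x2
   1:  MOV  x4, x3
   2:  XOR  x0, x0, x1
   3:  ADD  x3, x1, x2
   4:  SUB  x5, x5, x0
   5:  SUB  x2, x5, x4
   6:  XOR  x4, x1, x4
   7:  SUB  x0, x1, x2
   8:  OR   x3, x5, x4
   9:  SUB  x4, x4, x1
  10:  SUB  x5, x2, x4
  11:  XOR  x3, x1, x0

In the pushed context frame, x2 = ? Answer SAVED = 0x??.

SAVED = 0xcb

after  0: x0=0x66 x1=0xda x2=0x3e x3=0x57 x4=0x16 x5=0xde  N=0 Z=0
after  1: x0=0x66 x1=0xda x2=0x3e x3=0x57 x4=0x57 x5=0xde  N=0 Z=0
after  2: x0=0xbc x1=0xda x2=0x3e x3=0x57 x4=0x57 x5=0xde  N=1 Z=0
after  3: x0=0xbc x1=0xda x2=0x3e x3=0x18 x4=0x57 x5=0xde  N=0 Z=0
after  4: x0=0xbc x1=0xda x2=0x3e x3=0x18 x4=0x57 x5=0x22  N=0 Z=0
after  5: x0=0xbc x1=0xda x2=0xcb x3=0x18 x4=0x57 x5=0x22  N=1 Z=0
after  6: x0=0xbc x1=0xda x2=0xcb x3=0x18 x4=0x8d x5=0x22  N=1 Z=0
after  7: x0=0x0f x1=0xda x2=0xcb x3=0x18 x4=0x8d x5=0x22  N=0 Z=0
after  8: x0=0x0f x1=0xda x2=0xcb x3=0xaf x4=0x8d x5=0x22  N=1 Z=0
after  9: x0=0x0f x1=0xda x2=0xcb x3=0xaf x4=0xb3 x5=0x22  N=1 Z=0
-- IRQ taken; context saved, return-PC = 10 --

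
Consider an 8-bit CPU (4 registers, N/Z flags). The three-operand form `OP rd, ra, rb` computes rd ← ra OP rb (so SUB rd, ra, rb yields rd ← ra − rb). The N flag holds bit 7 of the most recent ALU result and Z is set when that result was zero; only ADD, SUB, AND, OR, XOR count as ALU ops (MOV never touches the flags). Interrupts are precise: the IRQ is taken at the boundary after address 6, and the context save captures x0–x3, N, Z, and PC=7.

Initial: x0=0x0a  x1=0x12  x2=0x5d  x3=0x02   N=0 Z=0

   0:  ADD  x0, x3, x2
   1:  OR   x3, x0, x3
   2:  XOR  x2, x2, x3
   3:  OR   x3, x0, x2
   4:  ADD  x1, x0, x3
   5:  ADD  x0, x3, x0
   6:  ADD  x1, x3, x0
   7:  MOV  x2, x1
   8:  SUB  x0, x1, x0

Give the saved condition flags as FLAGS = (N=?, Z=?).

FLAGS = (N=0, Z=0)

after  0: x0=0x5f x1=0x12 x2=0x5d x3=0x02  N=0 Z=0
after  1: x0=0x5f x1=0x12 x2=0x5d x3=0x5f  N=0 Z=0
after  2: x0=0x5f x1=0x12 x2=0x02 x3=0x5f  N=0 Z=0
after  3: x0=0x5f x1=0x12 x2=0x02 x3=0x5f  N=0 Z=0
after  4: x0=0x5f x1=0xbe x2=0x02 x3=0x5f  N=1 Z=0
after  5: x0=0xbe x1=0xbe x2=0x02 x3=0x5f  N=1 Z=0
after  6: x0=0xbe x1=0x1d x2=0x02 x3=0x5f  N=0 Z=0
-- IRQ taken; context saved, return-PC = 7 --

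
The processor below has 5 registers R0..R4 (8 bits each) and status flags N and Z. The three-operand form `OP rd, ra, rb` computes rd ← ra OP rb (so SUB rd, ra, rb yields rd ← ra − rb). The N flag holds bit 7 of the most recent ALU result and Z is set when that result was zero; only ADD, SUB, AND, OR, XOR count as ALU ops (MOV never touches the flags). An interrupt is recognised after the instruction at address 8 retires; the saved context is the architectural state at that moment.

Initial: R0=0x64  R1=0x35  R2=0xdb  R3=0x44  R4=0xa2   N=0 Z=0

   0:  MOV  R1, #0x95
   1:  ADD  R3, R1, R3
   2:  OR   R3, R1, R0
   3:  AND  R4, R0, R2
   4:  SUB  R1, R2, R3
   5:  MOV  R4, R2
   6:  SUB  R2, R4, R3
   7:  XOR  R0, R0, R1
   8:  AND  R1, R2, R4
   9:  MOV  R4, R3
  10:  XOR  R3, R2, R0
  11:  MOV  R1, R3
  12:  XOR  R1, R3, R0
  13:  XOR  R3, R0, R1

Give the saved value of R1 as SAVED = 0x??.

SAVED = 0xc2

after  0: R0=0x64 R1=0x95 R2=0xdb R3=0x44 R4=0xa2  N=0 Z=0
after  1: R0=0x64 R1=0x95 R2=0xdb R3=0xd9 R4=0xa2  N=1 Z=0
after  2: R0=0x64 R1=0x95 R2=0xdb R3=0xf5 R4=0xa2  N=1 Z=0
after  3: R0=0x64 R1=0x95 R2=0xdb R3=0xf5 R4=0x40  N=0 Z=0
after  4: R0=0x64 R1=0xe6 R2=0xdb R3=0xf5 R4=0x40  N=1 Z=0
after  5: R0=0x64 R1=0xe6 R2=0xdb R3=0xf5 R4=0xdb  N=1 Z=0
after  6: R0=0x64 R1=0xe6 R2=0xe6 R3=0xf5 R4=0xdb  N=1 Z=0
after  7: R0=0x82 R1=0xe6 R2=0xe6 R3=0xf5 R4=0xdb  N=1 Z=0
after  8: R0=0x82 R1=0xc2 R2=0xe6 R3=0xf5 R4=0xdb  N=1 Z=0
-- IRQ taken; context saved, return-PC = 9 --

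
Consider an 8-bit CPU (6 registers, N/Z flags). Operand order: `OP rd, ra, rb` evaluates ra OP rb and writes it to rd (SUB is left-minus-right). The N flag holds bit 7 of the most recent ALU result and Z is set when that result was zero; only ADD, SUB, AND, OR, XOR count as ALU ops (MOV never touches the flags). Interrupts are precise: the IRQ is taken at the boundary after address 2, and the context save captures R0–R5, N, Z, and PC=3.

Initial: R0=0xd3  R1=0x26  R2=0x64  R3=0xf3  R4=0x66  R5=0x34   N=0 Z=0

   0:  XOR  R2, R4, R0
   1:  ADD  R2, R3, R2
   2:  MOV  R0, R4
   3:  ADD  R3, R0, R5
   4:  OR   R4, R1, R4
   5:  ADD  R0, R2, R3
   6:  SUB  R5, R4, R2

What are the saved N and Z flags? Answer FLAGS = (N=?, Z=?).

after  0: R0=0xd3 R1=0x26 R2=0xb5 R3=0xf3 R4=0x66 R5=0x34  N=1 Z=0
after  1: R0=0xd3 R1=0x26 R2=0xa8 R3=0xf3 R4=0x66 R5=0x34  N=1 Z=0
after  2: R0=0x66 R1=0x26 R2=0xa8 R3=0xf3 R4=0x66 R5=0x34  N=1 Z=0
-- IRQ taken; context saved, return-PC = 3 --

FLAGS = (N=1, Z=0)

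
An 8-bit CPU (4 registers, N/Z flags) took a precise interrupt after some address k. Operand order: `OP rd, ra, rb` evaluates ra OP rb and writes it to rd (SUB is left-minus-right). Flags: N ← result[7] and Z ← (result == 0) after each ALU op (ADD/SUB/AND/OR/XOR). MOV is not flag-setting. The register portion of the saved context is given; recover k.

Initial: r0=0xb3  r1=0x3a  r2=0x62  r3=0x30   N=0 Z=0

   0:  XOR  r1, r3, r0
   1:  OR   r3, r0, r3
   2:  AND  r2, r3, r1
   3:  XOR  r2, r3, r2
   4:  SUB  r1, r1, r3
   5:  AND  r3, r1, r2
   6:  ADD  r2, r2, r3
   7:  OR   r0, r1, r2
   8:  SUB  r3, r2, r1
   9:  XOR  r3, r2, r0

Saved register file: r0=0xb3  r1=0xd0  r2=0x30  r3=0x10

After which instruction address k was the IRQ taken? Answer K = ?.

K = 5

after  0: r0=0xb3 r1=0x83 r2=0x62 r3=0x30  N=1 Z=0
after  1: r0=0xb3 r1=0x83 r2=0x62 r3=0xb3  N=1 Z=0
after  2: r0=0xb3 r1=0x83 r2=0x83 r3=0xb3  N=1 Z=0
after  3: r0=0xb3 r1=0x83 r2=0x30 r3=0xb3  N=0 Z=0
after  4: r0=0xb3 r1=0xd0 r2=0x30 r3=0xb3  N=1 Z=0
after  5: r0=0xb3 r1=0xd0 r2=0x30 r3=0x10  N=0 Z=0
-- IRQ taken; context saved, return-PC = 6 --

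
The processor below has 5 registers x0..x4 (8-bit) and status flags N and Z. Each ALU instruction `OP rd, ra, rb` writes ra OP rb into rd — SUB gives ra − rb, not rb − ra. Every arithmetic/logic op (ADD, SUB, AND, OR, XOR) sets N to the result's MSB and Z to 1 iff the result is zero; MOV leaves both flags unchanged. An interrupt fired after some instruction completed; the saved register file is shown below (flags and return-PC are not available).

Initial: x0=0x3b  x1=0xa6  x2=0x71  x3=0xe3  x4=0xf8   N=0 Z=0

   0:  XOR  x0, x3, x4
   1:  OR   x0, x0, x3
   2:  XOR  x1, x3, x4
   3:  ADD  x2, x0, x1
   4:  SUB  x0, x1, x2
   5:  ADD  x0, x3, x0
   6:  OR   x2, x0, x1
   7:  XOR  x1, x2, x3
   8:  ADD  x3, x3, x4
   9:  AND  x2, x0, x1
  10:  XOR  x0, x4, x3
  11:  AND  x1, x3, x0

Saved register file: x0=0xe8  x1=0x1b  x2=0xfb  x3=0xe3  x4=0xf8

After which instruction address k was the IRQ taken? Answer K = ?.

K = 6

after  0: x0=0x1b x1=0xa6 x2=0x71 x3=0xe3 x4=0xf8  N=0 Z=0
after  1: x0=0xfb x1=0xa6 x2=0x71 x3=0xe3 x4=0xf8  N=1 Z=0
after  2: x0=0xfb x1=0x1b x2=0x71 x3=0xe3 x4=0xf8  N=0 Z=0
after  3: x0=0xfb x1=0x1b x2=0x16 x3=0xe3 x4=0xf8  N=0 Z=0
after  4: x0=0x05 x1=0x1b x2=0x16 x3=0xe3 x4=0xf8  N=0 Z=0
after  5: x0=0xe8 x1=0x1b x2=0x16 x3=0xe3 x4=0xf8  N=1 Z=0
after  6: x0=0xe8 x1=0x1b x2=0xfb x3=0xe3 x4=0xf8  N=1 Z=0
-- IRQ taken; context saved, return-PC = 7 --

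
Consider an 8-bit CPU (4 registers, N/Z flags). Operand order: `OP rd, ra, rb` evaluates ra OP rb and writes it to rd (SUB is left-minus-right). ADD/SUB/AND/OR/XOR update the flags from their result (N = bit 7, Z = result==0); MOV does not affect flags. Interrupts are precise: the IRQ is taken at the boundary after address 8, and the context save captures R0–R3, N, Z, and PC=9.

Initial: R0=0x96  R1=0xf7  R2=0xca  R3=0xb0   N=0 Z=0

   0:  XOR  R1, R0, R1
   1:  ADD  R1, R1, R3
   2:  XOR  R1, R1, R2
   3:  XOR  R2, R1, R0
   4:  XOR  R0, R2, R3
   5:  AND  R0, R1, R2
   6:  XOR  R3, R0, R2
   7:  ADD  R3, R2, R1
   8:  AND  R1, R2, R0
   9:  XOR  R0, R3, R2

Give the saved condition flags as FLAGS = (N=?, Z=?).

after  0: R0=0x96 R1=0x61 R2=0xca R3=0xb0  N=0 Z=0
after  1: R0=0x96 R1=0x11 R2=0xca R3=0xb0  N=0 Z=0
after  2: R0=0x96 R1=0xdb R2=0xca R3=0xb0  N=1 Z=0
after  3: R0=0x96 R1=0xdb R2=0x4d R3=0xb0  N=0 Z=0
after  4: R0=0xfd R1=0xdb R2=0x4d R3=0xb0  N=1 Z=0
after  5: R0=0x49 R1=0xdb R2=0x4d R3=0xb0  N=0 Z=0
after  6: R0=0x49 R1=0xdb R2=0x4d R3=0x04  N=0 Z=0
after  7: R0=0x49 R1=0xdb R2=0x4d R3=0x28  N=0 Z=0
after  8: R0=0x49 R1=0x49 R2=0x4d R3=0x28  N=0 Z=0
-- IRQ taken; context saved, return-PC = 9 --

FLAGS = (N=0, Z=0)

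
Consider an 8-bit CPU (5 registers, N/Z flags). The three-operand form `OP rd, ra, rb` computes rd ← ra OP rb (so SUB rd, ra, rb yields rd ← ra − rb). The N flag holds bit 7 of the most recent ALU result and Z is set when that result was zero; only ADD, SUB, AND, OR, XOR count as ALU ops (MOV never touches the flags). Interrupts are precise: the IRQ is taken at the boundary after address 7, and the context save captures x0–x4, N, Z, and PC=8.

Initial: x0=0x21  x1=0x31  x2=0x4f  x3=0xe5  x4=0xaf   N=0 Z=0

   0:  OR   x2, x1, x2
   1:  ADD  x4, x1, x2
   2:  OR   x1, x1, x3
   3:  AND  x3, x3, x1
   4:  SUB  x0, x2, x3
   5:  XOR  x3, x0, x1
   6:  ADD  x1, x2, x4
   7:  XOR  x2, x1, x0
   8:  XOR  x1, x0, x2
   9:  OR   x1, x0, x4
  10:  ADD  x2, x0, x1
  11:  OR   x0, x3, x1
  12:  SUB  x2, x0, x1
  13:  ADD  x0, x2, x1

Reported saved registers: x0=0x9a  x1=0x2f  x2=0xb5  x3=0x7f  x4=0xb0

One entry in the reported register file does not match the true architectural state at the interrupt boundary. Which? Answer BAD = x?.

after  0: x0=0x21 x1=0x31 x2=0x7f x3=0xe5 x4=0xaf  N=0 Z=0
after  1: x0=0x21 x1=0x31 x2=0x7f x3=0xe5 x4=0xb0  N=1 Z=0
after  2: x0=0x21 x1=0xf5 x2=0x7f x3=0xe5 x4=0xb0  N=1 Z=0
after  3: x0=0x21 x1=0xf5 x2=0x7f x3=0xe5 x4=0xb0  N=1 Z=0
after  4: x0=0x9a x1=0xf5 x2=0x7f x3=0xe5 x4=0xb0  N=1 Z=0
after  5: x0=0x9a x1=0xf5 x2=0x7f x3=0x6f x4=0xb0  N=0 Z=0
after  6: x0=0x9a x1=0x2f x2=0x7f x3=0x6f x4=0xb0  N=0 Z=0
after  7: x0=0x9a x1=0x2f x2=0xb5 x3=0x6f x4=0xb0  N=1 Z=0
-- IRQ taken; context saved, return-PC = 8 --
mismatch: x3: reported 0x7f vs actual 0x6f

BAD = x3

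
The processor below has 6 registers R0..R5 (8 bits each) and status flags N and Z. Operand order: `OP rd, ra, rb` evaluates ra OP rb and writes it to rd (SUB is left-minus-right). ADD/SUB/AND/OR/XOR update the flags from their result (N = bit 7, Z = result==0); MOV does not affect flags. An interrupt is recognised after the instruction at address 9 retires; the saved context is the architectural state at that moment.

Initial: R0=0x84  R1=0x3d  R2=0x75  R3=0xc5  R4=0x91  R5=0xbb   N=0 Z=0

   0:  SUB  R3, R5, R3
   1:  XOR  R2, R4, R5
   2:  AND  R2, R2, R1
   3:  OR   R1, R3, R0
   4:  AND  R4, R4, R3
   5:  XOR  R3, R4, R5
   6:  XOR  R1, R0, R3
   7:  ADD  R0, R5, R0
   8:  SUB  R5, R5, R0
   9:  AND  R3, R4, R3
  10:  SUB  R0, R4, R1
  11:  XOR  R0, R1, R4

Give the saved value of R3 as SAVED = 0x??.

after  0: R0=0x84 R1=0x3d R2=0x75 R3=0xf6 R4=0x91 R5=0xbb  N=1 Z=0
after  1: R0=0x84 R1=0x3d R2=0x2a R3=0xf6 R4=0x91 R5=0xbb  N=0 Z=0
after  2: R0=0x84 R1=0x3d R2=0x28 R3=0xf6 R4=0x91 R5=0xbb  N=0 Z=0
after  3: R0=0x84 R1=0xf6 R2=0x28 R3=0xf6 R4=0x91 R5=0xbb  N=1 Z=0
after  4: R0=0x84 R1=0xf6 R2=0x28 R3=0xf6 R4=0x90 R5=0xbb  N=1 Z=0
after  5: R0=0x84 R1=0xf6 R2=0x28 R3=0x2b R4=0x90 R5=0xbb  N=0 Z=0
after  6: R0=0x84 R1=0xaf R2=0x28 R3=0x2b R4=0x90 R5=0xbb  N=1 Z=0
after  7: R0=0x3f R1=0xaf R2=0x28 R3=0x2b R4=0x90 R5=0xbb  N=0 Z=0
after  8: R0=0x3f R1=0xaf R2=0x28 R3=0x2b R4=0x90 R5=0x7c  N=0 Z=0
after  9: R0=0x3f R1=0xaf R2=0x28 R3=0x00 R4=0x90 R5=0x7c  N=0 Z=1
-- IRQ taken; context saved, return-PC = 10 --

SAVED = 0x00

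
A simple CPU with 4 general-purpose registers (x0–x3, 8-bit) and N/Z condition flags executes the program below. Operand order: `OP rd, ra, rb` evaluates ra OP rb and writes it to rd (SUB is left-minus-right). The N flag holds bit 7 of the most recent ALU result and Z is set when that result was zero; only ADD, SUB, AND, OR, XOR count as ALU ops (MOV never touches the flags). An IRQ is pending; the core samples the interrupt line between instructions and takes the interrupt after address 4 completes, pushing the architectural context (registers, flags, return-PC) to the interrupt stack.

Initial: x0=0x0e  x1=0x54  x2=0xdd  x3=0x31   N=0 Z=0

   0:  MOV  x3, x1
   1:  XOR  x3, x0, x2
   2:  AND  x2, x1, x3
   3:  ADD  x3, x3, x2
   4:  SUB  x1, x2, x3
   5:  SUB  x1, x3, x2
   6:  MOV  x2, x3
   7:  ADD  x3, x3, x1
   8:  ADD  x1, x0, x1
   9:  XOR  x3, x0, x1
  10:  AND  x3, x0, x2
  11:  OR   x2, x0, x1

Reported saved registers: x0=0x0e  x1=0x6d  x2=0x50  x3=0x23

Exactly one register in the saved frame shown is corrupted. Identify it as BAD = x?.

BAD = x1

after  0: x0=0x0e x1=0x54 x2=0xdd x3=0x54  N=0 Z=0
after  1: x0=0x0e x1=0x54 x2=0xdd x3=0xd3  N=1 Z=0
after  2: x0=0x0e x1=0x54 x2=0x50 x3=0xd3  N=0 Z=0
after  3: x0=0x0e x1=0x54 x2=0x50 x3=0x23  N=0 Z=0
after  4: x0=0x0e x1=0x2d x2=0x50 x3=0x23  N=0 Z=0
-- IRQ taken; context saved, return-PC = 5 --
mismatch: x1: reported 0x6d vs actual 0x2d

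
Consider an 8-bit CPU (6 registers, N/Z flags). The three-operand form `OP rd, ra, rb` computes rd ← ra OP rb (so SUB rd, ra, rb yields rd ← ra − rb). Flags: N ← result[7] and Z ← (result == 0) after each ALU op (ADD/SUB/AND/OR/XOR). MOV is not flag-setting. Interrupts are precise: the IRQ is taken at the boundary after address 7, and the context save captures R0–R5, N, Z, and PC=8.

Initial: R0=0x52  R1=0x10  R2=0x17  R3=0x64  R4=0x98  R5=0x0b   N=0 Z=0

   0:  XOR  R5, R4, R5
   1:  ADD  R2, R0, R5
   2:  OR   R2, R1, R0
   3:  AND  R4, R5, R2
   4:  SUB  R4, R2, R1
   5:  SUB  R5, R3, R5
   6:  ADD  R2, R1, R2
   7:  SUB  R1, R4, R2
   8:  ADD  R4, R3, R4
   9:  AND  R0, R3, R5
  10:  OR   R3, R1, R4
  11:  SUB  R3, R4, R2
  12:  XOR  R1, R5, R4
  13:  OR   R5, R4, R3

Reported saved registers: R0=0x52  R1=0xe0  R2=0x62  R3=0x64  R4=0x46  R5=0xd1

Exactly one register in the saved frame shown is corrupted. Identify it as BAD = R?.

BAD = R4

after  0: R0=0x52 R1=0x10 R2=0x17 R3=0x64 R4=0x98 R5=0x93  N=1 Z=0
after  1: R0=0x52 R1=0x10 R2=0xe5 R3=0x64 R4=0x98 R5=0x93  N=1 Z=0
after  2: R0=0x52 R1=0x10 R2=0x52 R3=0x64 R4=0x98 R5=0x93  N=0 Z=0
after  3: R0=0x52 R1=0x10 R2=0x52 R3=0x64 R4=0x12 R5=0x93  N=0 Z=0
after  4: R0=0x52 R1=0x10 R2=0x52 R3=0x64 R4=0x42 R5=0x93  N=0 Z=0
after  5: R0=0x52 R1=0x10 R2=0x52 R3=0x64 R4=0x42 R5=0xd1  N=1 Z=0
after  6: R0=0x52 R1=0x10 R2=0x62 R3=0x64 R4=0x42 R5=0xd1  N=0 Z=0
after  7: R0=0x52 R1=0xe0 R2=0x62 R3=0x64 R4=0x42 R5=0xd1  N=1 Z=0
-- IRQ taken; context saved, return-PC = 8 --
mismatch: R4: reported 0x46 vs actual 0x42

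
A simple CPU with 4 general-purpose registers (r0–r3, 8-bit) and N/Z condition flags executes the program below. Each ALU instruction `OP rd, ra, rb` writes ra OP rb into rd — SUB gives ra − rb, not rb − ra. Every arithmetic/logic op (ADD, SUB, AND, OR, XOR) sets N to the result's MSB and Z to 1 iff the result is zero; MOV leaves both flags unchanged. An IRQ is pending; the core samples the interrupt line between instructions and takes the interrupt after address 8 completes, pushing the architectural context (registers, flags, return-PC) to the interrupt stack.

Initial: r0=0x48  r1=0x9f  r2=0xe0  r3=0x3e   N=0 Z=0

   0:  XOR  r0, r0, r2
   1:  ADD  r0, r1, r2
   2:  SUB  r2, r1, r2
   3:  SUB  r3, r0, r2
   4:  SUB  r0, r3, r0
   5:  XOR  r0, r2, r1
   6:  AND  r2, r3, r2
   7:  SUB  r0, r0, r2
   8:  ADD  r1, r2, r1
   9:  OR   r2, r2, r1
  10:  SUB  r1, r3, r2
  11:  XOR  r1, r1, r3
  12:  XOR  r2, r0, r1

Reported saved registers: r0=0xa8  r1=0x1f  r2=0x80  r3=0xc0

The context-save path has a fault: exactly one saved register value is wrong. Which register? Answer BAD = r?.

BAD = r0

after  0: r0=0xa8 r1=0x9f r2=0xe0 r3=0x3e  N=1 Z=0
after  1: r0=0x7f r1=0x9f r2=0xe0 r3=0x3e  N=0 Z=0
after  2: r0=0x7f r1=0x9f r2=0xbf r3=0x3e  N=1 Z=0
after  3: r0=0x7f r1=0x9f r2=0xbf r3=0xc0  N=1 Z=0
after  4: r0=0x41 r1=0x9f r2=0xbf r3=0xc0  N=0 Z=0
after  5: r0=0x20 r1=0x9f r2=0xbf r3=0xc0  N=0 Z=0
after  6: r0=0x20 r1=0x9f r2=0x80 r3=0xc0  N=1 Z=0
after  7: r0=0xa0 r1=0x9f r2=0x80 r3=0xc0  N=1 Z=0
after  8: r0=0xa0 r1=0x1f r2=0x80 r3=0xc0  N=0 Z=0
-- IRQ taken; context saved, return-PC = 9 --
mismatch: r0: reported 0xa8 vs actual 0xa0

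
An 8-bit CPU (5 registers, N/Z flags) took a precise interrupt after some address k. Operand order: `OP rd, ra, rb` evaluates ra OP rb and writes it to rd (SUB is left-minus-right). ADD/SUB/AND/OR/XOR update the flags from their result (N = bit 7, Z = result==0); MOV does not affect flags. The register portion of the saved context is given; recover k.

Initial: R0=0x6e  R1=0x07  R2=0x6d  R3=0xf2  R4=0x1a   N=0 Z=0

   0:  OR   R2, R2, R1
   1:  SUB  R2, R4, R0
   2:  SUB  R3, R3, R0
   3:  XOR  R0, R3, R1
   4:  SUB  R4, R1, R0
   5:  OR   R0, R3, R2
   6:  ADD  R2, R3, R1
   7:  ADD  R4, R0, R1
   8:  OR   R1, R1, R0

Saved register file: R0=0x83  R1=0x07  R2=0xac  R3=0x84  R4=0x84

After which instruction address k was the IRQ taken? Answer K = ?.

K = 4

after  0: R0=0x6e R1=0x07 R2=0x6f R3=0xf2 R4=0x1a  N=0 Z=0
after  1: R0=0x6e R1=0x07 R2=0xac R3=0xf2 R4=0x1a  N=1 Z=0
after  2: R0=0x6e R1=0x07 R2=0xac R3=0x84 R4=0x1a  N=1 Z=0
after  3: R0=0x83 R1=0x07 R2=0xac R3=0x84 R4=0x1a  N=1 Z=0
after  4: R0=0x83 R1=0x07 R2=0xac R3=0x84 R4=0x84  N=1 Z=0
-- IRQ taken; context saved, return-PC = 5 --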